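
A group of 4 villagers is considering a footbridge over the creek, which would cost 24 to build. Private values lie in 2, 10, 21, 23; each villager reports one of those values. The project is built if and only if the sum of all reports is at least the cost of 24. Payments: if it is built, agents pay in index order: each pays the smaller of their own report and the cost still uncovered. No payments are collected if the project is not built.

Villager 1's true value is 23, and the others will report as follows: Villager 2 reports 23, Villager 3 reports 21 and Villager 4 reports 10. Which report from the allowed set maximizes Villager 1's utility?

Report 2: project built, pays 2, utility 23 - 2 = 21.
Report 10: project built, pays 10, utility 23 - 10 = 13.
Report 21: project built, pays 21, utility 23 - 21 = 2.
Report 23: project built, pays 23, utility 23 - 23 = 0.
The best choice is 2 with utility 21.

2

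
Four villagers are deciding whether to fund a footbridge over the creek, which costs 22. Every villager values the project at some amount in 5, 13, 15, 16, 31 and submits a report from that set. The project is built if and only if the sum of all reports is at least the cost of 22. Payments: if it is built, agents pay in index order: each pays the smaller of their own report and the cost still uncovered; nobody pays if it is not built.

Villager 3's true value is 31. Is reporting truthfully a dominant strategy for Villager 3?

No

Consider the case where Villager 1 reports 5, Villager 2 reports 5 and Villager 4 reports 13.
Truthful report 31: project built, pays 12, utility 31 - 12 = 19.
Report 5 instead: project built, pays 5, utility 31 - 5 = 26.
Since 26 > 19, reporting 5 is strictly better here, so truthful reporting is not dominant.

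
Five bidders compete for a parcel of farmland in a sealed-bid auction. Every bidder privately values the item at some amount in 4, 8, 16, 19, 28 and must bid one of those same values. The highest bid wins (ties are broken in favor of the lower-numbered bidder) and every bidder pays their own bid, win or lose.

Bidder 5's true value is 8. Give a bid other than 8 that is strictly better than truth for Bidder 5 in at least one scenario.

Suppose Bidder 1 bids 4, Bidder 2 bids 4, Bidder 3 bids 4 and Bidder 4 bids 8.
Bid 8: loses but pays 8, utility -8.
Bid 4: loses but pays 4, utility -4.
So bidding 4 beats truth here (-4 > -8).

4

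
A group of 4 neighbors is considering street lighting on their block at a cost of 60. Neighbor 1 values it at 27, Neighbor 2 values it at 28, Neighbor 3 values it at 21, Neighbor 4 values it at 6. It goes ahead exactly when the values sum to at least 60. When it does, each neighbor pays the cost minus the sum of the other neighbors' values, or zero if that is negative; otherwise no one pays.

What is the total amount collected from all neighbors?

Total value 82 ≥ cost 60, so it is built.
Neighbor 1: others sum to 55; max(0, 60 - 55) = 5.
Neighbor 2: others sum to 54; max(0, 60 - 54) = 6.
Neighbor 3: others sum to 61; max(0, 60 - 61) = 0.
Neighbor 4: others sum to 76; max(0, 60 - 76) = 0.
Total collected = 5 + 6 + 0 + 0 = 11.

11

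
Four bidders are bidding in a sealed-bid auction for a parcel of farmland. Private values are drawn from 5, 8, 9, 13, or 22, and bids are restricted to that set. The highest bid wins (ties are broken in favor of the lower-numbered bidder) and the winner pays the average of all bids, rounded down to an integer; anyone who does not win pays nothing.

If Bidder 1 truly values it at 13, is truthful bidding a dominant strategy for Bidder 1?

Consider the case where Bidder 2 bids 5, Bidder 3 bids 5 and Bidder 4 bids 5.
Truthful bid 13: wins, pays 7, utility 13 - 7 = 6.
Bid 5 instead: wins, pays 5, utility 13 - 5 = 8.
Since 8 > 6, bidding 5 is strictly better here, so truthful bidding is not dominant.

No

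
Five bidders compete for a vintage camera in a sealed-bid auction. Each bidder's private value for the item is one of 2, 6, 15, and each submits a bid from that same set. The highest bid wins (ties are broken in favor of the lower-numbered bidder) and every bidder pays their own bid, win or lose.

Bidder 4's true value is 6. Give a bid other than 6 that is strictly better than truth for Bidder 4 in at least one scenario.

Suppose Bidder 1 bids 2, Bidder 2 bids 2, Bidder 3 bids 2 and Bidder 5 bids 15.
Bid 6: loses but pays 6, utility -6.
Bid 2: loses but pays 2, utility -2.
So bidding 2 beats truth here (-2 > -6).

2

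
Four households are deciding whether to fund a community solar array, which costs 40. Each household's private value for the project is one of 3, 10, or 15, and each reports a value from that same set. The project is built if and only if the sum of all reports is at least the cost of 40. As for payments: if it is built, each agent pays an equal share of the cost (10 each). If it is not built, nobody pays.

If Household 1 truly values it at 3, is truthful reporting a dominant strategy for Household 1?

Yes

Check each profile of the others' reports and compare truth against every alternative report.
Others report (3, 15, 15): truth gives 0, best alternative gives -7.
Others report (10, 10, 10): truth gives 0, best alternative gives -7.
Others report (10, 10, 15): truth gives 0, best alternative gives -7.
Others report (10, 15, 10): truth gives 0, best alternative gives -7.
Others report (15, 3, 15): truth gives 0, best alternative gives -7.
Others report (15, 10, 10): truth gives 0, best alternative gives -7.
(Remaining 21 profiles checked similarly; truth is weakly best in each.)
In every case the truthful report is at least as good as any alternative, so it is a dominant strategy.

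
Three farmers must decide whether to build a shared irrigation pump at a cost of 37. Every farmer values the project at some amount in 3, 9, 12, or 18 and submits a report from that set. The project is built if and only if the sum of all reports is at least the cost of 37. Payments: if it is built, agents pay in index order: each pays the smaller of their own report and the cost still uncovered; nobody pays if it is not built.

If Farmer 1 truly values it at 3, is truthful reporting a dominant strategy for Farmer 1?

Yes

Check each profile of the others' reports and compare truth against every alternative report.
Others report (12, 18): truth gives 0, best alternative gives -6.
Others report (18, 12): truth gives 0, best alternative gives -6.
Others report (18, 18): truth gives 0, best alternative gives -6.
Others report (3, 3): truth gives 0, best alternative gives 0.
Others report (3, 9): truth gives 0, best alternative gives 0.
Others report (3, 12): truth gives 0, best alternative gives 0.
(Remaining 10 profiles checked similarly; truth is weakly best in each.)
In every case the truthful report is at least as good as any alternative, so it is a dominant strategy.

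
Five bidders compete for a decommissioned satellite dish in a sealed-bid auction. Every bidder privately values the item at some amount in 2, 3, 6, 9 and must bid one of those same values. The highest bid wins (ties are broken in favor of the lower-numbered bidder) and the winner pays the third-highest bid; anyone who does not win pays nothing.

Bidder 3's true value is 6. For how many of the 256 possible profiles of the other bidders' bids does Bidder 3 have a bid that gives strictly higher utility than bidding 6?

32

Others bid (2, 2, 2, 9): truth gives 0; bid 9 gives 4 > 0. Violating.
Others bid (2, 2, 3, 9): truth gives 0; bid 9 gives 3 > 0. Violating.
Others bid (2, 2, 9, 2): truth gives 0; bid 9 gives 4 > 0. Violating.
Others bid (2, 2, 9, 3): truth gives 0; bid 9 gives 3 > 0. Violating.
Others bid (2, 2, 2, 2): truth gives 4; no alternative beats it.
Others bid (2, 2, 2, 3): truth gives 4; no alternative beats it.
(Checking all 256 profiles: 32 have a profitable deviation, 224 do not.)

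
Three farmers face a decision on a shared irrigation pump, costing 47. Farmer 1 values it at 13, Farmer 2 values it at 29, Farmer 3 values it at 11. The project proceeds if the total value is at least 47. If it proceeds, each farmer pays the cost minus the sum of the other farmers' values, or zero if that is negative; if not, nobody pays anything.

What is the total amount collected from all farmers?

35

Total value 53 ≥ cost 47, so it is built.
Farmer 1: others sum to 40; max(0, 47 - 40) = 7.
Farmer 2: others sum to 24; max(0, 47 - 24) = 23.
Farmer 3: others sum to 42; max(0, 47 - 42) = 5.
Total collected = 7 + 23 + 5 = 35.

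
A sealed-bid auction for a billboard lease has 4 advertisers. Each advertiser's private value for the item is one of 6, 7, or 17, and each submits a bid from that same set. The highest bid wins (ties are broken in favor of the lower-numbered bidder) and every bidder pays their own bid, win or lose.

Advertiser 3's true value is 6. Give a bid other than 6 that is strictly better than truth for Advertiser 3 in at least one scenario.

7

Suppose Advertiser 1 bids 6, Advertiser 2 bids 6 and Advertiser 4 bids 6.
Bid 6: loses but pays 6, utility -6.
Bid 7: wins, pays 7, utility 6 - 7 = -1.
So bidding 7 beats truth here (-1 > -6).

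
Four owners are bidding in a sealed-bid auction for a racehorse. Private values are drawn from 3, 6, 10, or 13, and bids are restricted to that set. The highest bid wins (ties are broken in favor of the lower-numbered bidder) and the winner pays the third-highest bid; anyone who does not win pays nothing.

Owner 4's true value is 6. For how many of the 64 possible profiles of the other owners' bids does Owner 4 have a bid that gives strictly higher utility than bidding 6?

6

Others bid (3, 3, 6): truth gives 0; bid 10 gives 3 > 0. Violating.
Others bid (3, 3, 10): truth gives 0; bid 13 gives 3 > 0. Violating.
Others bid (3, 6, 3): truth gives 0; bid 10 gives 3 > 0. Violating.
Others bid (3, 10, 3): truth gives 0; bid 13 gives 3 > 0. Violating.
Others bid (3, 3, 3): truth gives 3; no alternative beats it.
Others bid (3, 3, 13): truth gives 0; no alternative beats it.
(Checking all 64 profiles: 6 have a profitable deviation, 58 do not.)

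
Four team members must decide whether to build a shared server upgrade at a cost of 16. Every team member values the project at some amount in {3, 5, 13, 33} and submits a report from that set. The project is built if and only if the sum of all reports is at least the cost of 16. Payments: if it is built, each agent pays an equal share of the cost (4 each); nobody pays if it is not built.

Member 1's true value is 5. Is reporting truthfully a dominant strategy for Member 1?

No

Consider the case where Member 2 reports 3, Member 3 reports 3 and Member 4 reports 3.
Truthful report 5: project not built, utility 0.
Report 13 instead: project built, pays 4, utility 5 - 4 = 1.
Since 1 > 0, reporting 13 is strictly better here, so truthful reporting is not dominant.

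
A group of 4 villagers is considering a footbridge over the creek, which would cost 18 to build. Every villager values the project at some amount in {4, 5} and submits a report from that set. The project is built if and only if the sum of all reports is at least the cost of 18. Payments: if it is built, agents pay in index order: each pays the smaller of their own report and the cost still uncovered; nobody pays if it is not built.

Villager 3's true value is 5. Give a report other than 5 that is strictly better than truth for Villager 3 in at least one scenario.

Suppose Villager 1 reports 4, Villager 2 reports 5 and Villager 4 reports 5.
Report 5: project built, pays 5, utility 5 - 5 = 0.
Report 4: project built, pays 4, utility 5 - 4 = 1.
So reporting 4 beats truth here (1 > 0).

4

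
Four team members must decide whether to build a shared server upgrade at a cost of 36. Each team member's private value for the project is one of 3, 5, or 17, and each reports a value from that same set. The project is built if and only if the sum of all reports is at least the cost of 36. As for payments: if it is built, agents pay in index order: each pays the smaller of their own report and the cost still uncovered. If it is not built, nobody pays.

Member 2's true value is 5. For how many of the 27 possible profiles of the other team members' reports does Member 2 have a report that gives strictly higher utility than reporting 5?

Others report (3, 17, 17): truth gives 0; report 3 gives 2 > 0. Violating.
Others report (5, 17, 17): truth gives 0; report 3 gives 2 > 0. Violating.
Others report (17, 3, 17): truth gives 0; report 3 gives 2 > 0. Violating.
Others report (17, 5, 17): truth gives 0; report 3 gives 2 > 0. Violating.
Others report (3, 3, 3): truth gives 0; no alternative beats it.
Others report (3, 3, 5): truth gives 0; no alternative beats it.
(Checking all 27 profiles: 7 have a profitable deviation, 20 do not.)

7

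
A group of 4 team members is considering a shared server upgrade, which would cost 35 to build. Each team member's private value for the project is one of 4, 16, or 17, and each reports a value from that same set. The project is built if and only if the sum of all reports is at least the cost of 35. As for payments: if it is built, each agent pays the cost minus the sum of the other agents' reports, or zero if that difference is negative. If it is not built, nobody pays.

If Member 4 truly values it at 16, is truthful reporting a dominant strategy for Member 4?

Check each profile of the others' reports and compare truth against every alternative report.
Others report (4, 16, 16): truth gives 16, best alternative gives 16.
Others report (4, 16, 17): truth gives 16, best alternative gives 16.
Others report (4, 17, 16): truth gives 16, best alternative gives 16.
Others report (4, 17, 17): truth gives 16, best alternative gives 16.
Others report (16, 4, 16): truth gives 16, best alternative gives 16.
Others report (16, 4, 17): truth gives 16, best alternative gives 16.
(Remaining 21 profiles checked similarly; truth is weakly best in each.)
In every case the truthful report is at least as good as any alternative, so it is a dominant strategy.

Yes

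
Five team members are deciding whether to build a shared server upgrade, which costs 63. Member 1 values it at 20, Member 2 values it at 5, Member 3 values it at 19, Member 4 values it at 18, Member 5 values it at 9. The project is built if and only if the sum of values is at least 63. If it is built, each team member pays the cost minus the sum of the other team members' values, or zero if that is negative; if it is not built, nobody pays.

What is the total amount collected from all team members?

Total value 71 ≥ cost 63, so it is built.
Member 1: others sum to 51; max(0, 63 - 51) = 12.
Member 2: others sum to 66; max(0, 63 - 66) = 0.
Member 3: others sum to 52; max(0, 63 - 52) = 11.
Member 4: others sum to 53; max(0, 63 - 53) = 10.
Member 5: others sum to 62; max(0, 63 - 62) = 1.
Total collected = 12 + 0 + 11 + 10 + 1 = 34.

34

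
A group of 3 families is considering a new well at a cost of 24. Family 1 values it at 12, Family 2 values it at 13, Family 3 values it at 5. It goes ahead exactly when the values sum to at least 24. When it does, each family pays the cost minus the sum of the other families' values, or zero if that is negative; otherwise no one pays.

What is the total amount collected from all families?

13

Total value 30 ≥ cost 24, so it is built.
Family 1: others sum to 18; max(0, 24 - 18) = 6.
Family 2: others sum to 17; max(0, 24 - 17) = 7.
Family 3: others sum to 25; max(0, 24 - 25) = 0.
Total collected = 6 + 7 + 0 = 13.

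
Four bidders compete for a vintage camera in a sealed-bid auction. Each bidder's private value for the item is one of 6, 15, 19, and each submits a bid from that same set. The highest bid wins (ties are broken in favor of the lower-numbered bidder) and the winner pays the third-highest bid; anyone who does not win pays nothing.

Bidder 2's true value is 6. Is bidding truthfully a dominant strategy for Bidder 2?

Check each profile of the others' bids and compare truth against every alternative bid.
Others bid (6, 15, 15): truth gives 0, best alternative gives -9.
Others bid (6, 6, 6): truth gives 0, best alternative gives 0.
Others bid (6, 6, 15): truth gives 0, best alternative gives 0.
Others bid (6, 6, 19): truth gives 0, best alternative gives 0.
Others bid (6, 15, 6): truth gives 0, best alternative gives 0.
Others bid (6, 15, 19): truth gives 0, best alternative gives 0.
(Remaining 21 profiles checked similarly; truth is weakly best in each.)
In every case the truthful bid is at least as good as any alternative, so it is a dominant strategy.

Yes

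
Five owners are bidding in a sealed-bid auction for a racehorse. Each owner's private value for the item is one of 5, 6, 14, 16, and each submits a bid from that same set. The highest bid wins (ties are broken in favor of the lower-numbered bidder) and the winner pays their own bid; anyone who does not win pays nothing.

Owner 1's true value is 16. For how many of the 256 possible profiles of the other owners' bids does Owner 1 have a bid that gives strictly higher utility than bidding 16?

81

Others bid (5, 5, 5, 5): truth gives 0; bid 5 gives 11 > 0. Violating.
Others bid (5, 5, 5, 6): truth gives 0; bid 6 gives 10 > 0. Violating.
Others bid (5, 5, 5, 14): truth gives 0; bid 14 gives 2 > 0. Violating.
Others bid (5, 5, 6, 5): truth gives 0; bid 6 gives 10 > 0. Violating.
Others bid (5, 5, 5, 16): truth gives 0; no alternative beats it.
Others bid (5, 5, 6, 16): truth gives 0; no alternative beats it.
(Checking all 256 profiles: 81 have a profitable deviation, 175 do not.)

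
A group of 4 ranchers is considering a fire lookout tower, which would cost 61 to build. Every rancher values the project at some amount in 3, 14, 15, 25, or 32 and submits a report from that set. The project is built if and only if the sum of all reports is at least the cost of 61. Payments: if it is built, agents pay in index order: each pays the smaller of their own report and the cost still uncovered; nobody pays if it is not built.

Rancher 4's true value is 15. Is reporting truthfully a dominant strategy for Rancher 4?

Check each profile of the others' reports and compare truth against every alternative report.
Others report (3, 32, 32): truth gives 15, best alternative gives 15.
Others report (14, 15, 32): truth gives 15, best alternative gives 15.
Others report (14, 25, 25): truth gives 15, best alternative gives 15.
Others report (14, 25, 32): truth gives 15, best alternative gives 15.
Others report (14, 32, 15): truth gives 15, best alternative gives 15.
Others report (14, 32, 25): truth gives 15, best alternative gives 15.
(Remaining 119 profiles checked similarly; truth is weakly best in each.)
In every case the truthful report is at least as good as any alternative, so it is a dominant strategy.

Yes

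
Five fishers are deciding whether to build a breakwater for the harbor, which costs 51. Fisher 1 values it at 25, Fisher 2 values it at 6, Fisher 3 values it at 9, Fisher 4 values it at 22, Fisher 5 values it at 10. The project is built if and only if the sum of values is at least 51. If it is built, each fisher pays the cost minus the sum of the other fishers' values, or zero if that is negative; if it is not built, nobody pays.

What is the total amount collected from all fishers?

5

Total value 72 ≥ cost 51, so it is built.
Fisher 1: others sum to 47; max(0, 51 - 47) = 4.
Fisher 2: others sum to 66; max(0, 51 - 66) = 0.
Fisher 3: others sum to 63; max(0, 51 - 63) = 0.
Fisher 4: others sum to 50; max(0, 51 - 50) = 1.
Fisher 5: others sum to 62; max(0, 51 - 62) = 0.
Total collected = 4 + 0 + 0 + 1 + 0 = 5.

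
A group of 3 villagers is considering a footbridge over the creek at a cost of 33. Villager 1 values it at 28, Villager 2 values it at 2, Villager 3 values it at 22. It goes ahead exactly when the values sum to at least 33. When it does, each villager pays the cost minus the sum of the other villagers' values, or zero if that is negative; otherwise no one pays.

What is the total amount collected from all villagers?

Total value 52 ≥ cost 33, so it is built.
Villager 1: others sum to 24; max(0, 33 - 24) = 9.
Villager 2: others sum to 50; max(0, 33 - 50) = 0.
Villager 3: others sum to 30; max(0, 33 - 30) = 3.
Total collected = 9 + 0 + 3 = 12.

12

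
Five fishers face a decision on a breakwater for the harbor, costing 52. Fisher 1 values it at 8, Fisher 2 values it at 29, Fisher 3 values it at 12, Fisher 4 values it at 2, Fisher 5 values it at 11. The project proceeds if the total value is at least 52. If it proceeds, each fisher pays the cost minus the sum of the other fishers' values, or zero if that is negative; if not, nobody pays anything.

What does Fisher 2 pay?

19

Total value 62 ≥ cost 52, so the project is built.
The other fishers' values sum to 33.
Cost minus that sum is 52 - 33 = 19.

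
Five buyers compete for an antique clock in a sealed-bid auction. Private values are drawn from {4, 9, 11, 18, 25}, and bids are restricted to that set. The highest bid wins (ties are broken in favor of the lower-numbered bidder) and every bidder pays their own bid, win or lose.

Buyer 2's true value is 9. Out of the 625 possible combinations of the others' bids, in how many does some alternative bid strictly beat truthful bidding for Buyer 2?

Others bid (4, 4, 4, 11): truth gives -9; bid 11 gives -2 > -9. Violating.
Others bid (4, 4, 4, 18): truth gives -9; bid 4 gives -4 > -9. Violating.
Others bid (4, 4, 4, 25): truth gives -9; bid 4 gives -4 > -9. Violating.
Others bid (4, 4, 9, 11): truth gives -9; bid 11 gives -2 > -9. Violating.
Others bid (4, 4, 4, 4): truth gives 0; no alternative beats it.
Others bid (4, 4, 4, 9): truth gives 0; no alternative beats it.
(Checking all 625 profiles: 617 have a profitable deviation, 8 do not.)

617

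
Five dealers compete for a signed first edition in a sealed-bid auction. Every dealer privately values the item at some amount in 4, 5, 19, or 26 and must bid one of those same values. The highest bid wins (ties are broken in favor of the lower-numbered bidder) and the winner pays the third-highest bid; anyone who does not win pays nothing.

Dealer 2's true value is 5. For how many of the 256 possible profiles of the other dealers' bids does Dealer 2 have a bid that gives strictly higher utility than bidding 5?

Others bid (4, 4, 4, 19): truth gives 0; bid 19 gives 1 > 0. Violating.
Others bid (4, 4, 4, 26): truth gives 0; bid 26 gives 1 > 0. Violating.
Others bid (4, 4, 19, 4): truth gives 0; bid 19 gives 1 > 0. Violating.
Others bid (4, 4, 26, 4): truth gives 0; bid 26 gives 1 > 0. Violating.
Others bid (4, 4, 4, 4): truth gives 1; no alternative beats it.
Others bid (4, 4, 4, 5): truth gives 1; no alternative beats it.
(Checking all 256 profiles: 8 have a profitable deviation, 248 do not.)

8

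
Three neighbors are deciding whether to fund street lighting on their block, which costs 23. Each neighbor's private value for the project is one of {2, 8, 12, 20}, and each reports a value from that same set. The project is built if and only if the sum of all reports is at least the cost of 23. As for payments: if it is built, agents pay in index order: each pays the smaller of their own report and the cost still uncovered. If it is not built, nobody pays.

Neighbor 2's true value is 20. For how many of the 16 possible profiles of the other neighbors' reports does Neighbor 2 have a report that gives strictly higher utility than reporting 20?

Others report (2, 12): truth gives 0; report 12 gives 8 > 0. Violating.
Others report (2, 20): truth gives 0; report 2 gives 18 > 0. Violating.
Others report (8, 8): truth gives 5; report 8 gives 12 > 5. Violating.
Others report (8, 12): truth gives 5; report 8 gives 12 > 5. Violating.
Others report (2, 2): truth gives 0; no alternative beats it.
Others report (2, 8): truth gives 0; no alternative beats it.
(Checking all 16 profiles: 12 have a profitable deviation, 4 do not.)

12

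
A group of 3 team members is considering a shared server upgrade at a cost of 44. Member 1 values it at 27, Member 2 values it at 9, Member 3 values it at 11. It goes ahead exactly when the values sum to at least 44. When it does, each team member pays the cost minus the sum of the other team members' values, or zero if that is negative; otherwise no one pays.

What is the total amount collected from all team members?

38

Total value 47 ≥ cost 44, so it is built.
Member 1: others sum to 20; max(0, 44 - 20) = 24.
Member 2: others sum to 38; max(0, 44 - 38) = 6.
Member 3: others sum to 36; max(0, 44 - 36) = 8.
Total collected = 24 + 6 + 8 = 38.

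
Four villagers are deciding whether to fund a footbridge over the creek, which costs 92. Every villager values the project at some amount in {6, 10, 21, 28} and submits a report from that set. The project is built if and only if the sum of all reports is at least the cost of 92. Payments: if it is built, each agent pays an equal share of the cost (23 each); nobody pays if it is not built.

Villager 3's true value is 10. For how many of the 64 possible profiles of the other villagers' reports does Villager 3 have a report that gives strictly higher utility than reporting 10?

1

Others report (28, 28, 28): truth gives -13; report 6 gives 0 > -13. Violating.
Others report (6, 6, 6): truth gives 0; no alternative beats it.
Others report (6, 6, 10): truth gives 0; no alternative beats it.
(Checking all 64 profiles: 1 has a profitable deviation, 63 do not.)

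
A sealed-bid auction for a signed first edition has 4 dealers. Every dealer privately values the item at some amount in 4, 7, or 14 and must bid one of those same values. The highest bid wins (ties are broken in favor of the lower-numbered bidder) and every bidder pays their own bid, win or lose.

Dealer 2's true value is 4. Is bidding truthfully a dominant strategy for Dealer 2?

No

Consider the case where Dealer 1 bids 4, Dealer 3 bids 4 and Dealer 4 bids 4.
Truthful bid 4: loses but pays 4, utility -4.
Bid 7 instead: wins, pays 7, utility 4 - 7 = -3.
Since -3 > -4, bidding 7 is strictly better here, so truthful bidding is not dominant.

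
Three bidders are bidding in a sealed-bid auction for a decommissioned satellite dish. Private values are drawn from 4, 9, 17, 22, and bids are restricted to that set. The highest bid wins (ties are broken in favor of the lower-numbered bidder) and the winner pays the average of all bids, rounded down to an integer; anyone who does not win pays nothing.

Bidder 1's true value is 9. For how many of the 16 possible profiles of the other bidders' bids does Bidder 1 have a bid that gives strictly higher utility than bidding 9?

1

Others bid (4, 4): truth gives 4; bid 4 gives 5 > 4. Violating.
Others bid (4, 9): truth gives 2; no alternative beats it.
Others bid (4, 17): truth gives 0; no alternative beats it.
(Checking all 16 profiles: 1 has a profitable deviation, 15 do not.)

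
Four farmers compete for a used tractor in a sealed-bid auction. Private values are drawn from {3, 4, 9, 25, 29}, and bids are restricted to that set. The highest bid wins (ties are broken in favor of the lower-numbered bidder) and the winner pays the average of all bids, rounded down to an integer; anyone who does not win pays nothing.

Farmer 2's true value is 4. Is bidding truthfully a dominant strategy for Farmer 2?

Yes

Check each profile of the others' bids and compare truth against every alternative bid.
Others bid (3, 3, 3): truth gives 1, best alternative gives 0.
Others bid (3, 3, 4): truth gives 1, best alternative gives 0.
Others bid (3, 4, 3): truth gives 1, best alternative gives 0.
Others bid (3, 4, 4): truth gives 1, best alternative gives 0.
Others bid (3, 3, 9): truth gives 0, best alternative gives 0.
Others bid (3, 3, 25): truth gives 0, best alternative gives 0.
(Remaining 119 profiles checked similarly; truth is weakly best in each.)
In every case the truthful bid is at least as good as any alternative, so it is a dominant strategy.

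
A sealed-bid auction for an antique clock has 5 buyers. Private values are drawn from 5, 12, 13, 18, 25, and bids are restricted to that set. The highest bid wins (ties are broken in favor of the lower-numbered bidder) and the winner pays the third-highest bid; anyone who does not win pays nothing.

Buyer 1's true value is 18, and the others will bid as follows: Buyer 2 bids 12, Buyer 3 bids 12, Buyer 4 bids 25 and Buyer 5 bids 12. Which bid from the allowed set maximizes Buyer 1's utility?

25

Bid 5: loses, pays 0, utility 0.
Bid 12: loses, pays 0, utility 0.
Bid 13: loses, pays 0, utility 0.
Bid 18: loses, pays 0, utility 0.
Bid 25: wins, pays 12, utility 18 - 12 = 6.
The best choice is 25 with utility 6.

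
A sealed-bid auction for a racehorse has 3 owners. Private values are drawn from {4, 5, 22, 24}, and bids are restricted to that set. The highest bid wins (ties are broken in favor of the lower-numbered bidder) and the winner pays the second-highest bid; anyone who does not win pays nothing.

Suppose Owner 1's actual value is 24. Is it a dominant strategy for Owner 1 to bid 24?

Yes

Check each profile of the others' bids and compare truth against every alternative bid.
Others bid (4, 4): truth gives 20, best alternative gives 20.
Others bid (4, 5): truth gives 19, best alternative gives 19.
Others bid (5, 4): truth gives 19, best alternative gives 19.
Others bid (5, 5): truth gives 19, best alternative gives 19.
Others bid (4, 22): truth gives 2, best alternative gives 2.
Others bid (5, 22): truth gives 2, best alternative gives 2.
(Remaining 10 profiles checked similarly; truth is weakly best in each.)
In every case the truthful bid is at least as good as any alternative, so it is a dominant strategy.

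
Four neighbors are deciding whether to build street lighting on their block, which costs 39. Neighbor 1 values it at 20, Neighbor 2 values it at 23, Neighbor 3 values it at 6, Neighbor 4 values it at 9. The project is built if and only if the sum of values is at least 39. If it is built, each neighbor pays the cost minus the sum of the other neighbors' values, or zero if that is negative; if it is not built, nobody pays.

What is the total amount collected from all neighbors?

5

Total value 58 ≥ cost 39, so it is built.
Neighbor 1: others sum to 38; max(0, 39 - 38) = 1.
Neighbor 2: others sum to 35; max(0, 39 - 35) = 4.
Neighbor 3: others sum to 52; max(0, 39 - 52) = 0.
Neighbor 4: others sum to 49; max(0, 39 - 49) = 0.
Total collected = 1 + 4 + 0 + 0 = 5.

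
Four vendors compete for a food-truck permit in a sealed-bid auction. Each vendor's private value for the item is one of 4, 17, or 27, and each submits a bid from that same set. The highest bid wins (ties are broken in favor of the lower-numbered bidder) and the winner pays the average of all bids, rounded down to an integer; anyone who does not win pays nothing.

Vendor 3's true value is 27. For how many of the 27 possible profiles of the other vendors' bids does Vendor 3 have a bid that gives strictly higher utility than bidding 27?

Others bid (4, 4, 4): truth gives 18; bid 17 gives 20 > 18. Violating.
Others bid (4, 4, 17): truth gives 14; bid 17 gives 17 > 14. Violating.
Others bid (4, 4, 27): truth gives 12; no alternative beats it.
Others bid (4, 17, 4): truth gives 14; no alternative beats it.
(Checking all 27 profiles: 2 have a profitable deviation, 25 do not.)

2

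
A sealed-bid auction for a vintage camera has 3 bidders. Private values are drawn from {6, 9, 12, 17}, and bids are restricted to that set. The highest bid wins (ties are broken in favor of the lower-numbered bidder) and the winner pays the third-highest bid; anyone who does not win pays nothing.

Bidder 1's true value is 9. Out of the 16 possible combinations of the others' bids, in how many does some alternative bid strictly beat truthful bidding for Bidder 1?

Others bid (6, 12): truth gives 0; bid 12 gives 3 > 0. Violating.
Others bid (6, 17): truth gives 0; bid 17 gives 3 > 0. Violating.
Others bid (12, 6): truth gives 0; bid 12 gives 3 > 0. Violating.
Others bid (17, 6): truth gives 0; bid 17 gives 3 > 0. Violating.
Others bid (6, 6): truth gives 3; no alternative beats it.
Others bid (6, 9): truth gives 3; no alternative beats it.
(Checking all 16 profiles: 4 have a profitable deviation, 12 do not.)

4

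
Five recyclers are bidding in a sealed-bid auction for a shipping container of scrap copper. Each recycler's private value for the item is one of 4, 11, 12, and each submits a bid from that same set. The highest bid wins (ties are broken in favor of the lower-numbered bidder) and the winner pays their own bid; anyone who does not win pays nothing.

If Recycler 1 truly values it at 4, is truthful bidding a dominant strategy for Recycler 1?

Yes

Check each profile of the others' bids and compare truth against every alternative bid.
Others bid (4, 4, 4, 4): truth gives 0, best alternative gives -7.
Others bid (4, 4, 4, 11): truth gives 0, best alternative gives -7.
Others bid (4, 4, 11, 4): truth gives 0, best alternative gives -7.
Others bid (4, 4, 11, 11): truth gives 0, best alternative gives -7.
Others bid (4, 11, 4, 4): truth gives 0, best alternative gives -7.
Others bid (4, 11, 4, 11): truth gives 0, best alternative gives -7.
(Remaining 75 profiles checked similarly; truth is weakly best in each.)
In every case the truthful bid is at least as good as any alternative, so it is a dominant strategy.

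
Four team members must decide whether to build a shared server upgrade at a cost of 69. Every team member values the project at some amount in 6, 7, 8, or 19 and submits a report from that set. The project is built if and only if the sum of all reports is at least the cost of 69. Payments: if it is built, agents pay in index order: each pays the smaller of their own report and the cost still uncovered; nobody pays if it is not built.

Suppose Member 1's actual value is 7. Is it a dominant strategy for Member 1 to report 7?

Check each profile of the others' reports and compare truth against every alternative report.
Others report (6, 6, 6): truth gives 0, best alternative gives 0.
Others report (6, 6, 7): truth gives 0, best alternative gives 0.
Others report (6, 6, 8): truth gives 0, best alternative gives 0.
Others report (6, 6, 19): truth gives 0, best alternative gives 0.
Others report (6, 7, 6): truth gives 0, best alternative gives 0.
Others report (6, 7, 7): truth gives 0, best alternative gives 0.
(Remaining 58 profiles checked similarly; truth is weakly best in each.)
In every case the truthful report is at least as good as any alternative, so it is a dominant strategy.

Yes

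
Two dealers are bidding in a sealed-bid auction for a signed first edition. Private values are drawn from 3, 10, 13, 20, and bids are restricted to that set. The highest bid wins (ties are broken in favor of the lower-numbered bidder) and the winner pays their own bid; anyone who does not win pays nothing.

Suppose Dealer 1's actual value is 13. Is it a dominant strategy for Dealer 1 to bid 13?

No

Consider the case where Dealer 2 bids 3.
Truthful bid 13: wins, pays 13, utility 13 - 13 = 0.
Bid 3 instead: wins, pays 3, utility 13 - 3 = 10.
Since 10 > 0, bidding 3 is strictly better here, so truthful bidding is not dominant.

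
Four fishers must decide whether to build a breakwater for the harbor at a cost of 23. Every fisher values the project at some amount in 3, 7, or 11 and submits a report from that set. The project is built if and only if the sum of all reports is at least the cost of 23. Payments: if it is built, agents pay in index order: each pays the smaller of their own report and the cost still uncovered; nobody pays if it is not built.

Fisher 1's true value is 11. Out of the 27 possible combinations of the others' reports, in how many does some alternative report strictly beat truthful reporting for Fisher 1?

Others report (3, 3, 11): truth gives 0; report 7 gives 4 > 0. Violating.
Others report (3, 7, 7): truth gives 0; report 7 gives 4 > 0. Violating.
Others report (3, 7, 11): truth gives 0; report 3 gives 8 > 0. Violating.
Others report (3, 11, 3): truth gives 0; report 7 gives 4 > 0. Violating.
Others report (3, 3, 3): truth gives 0; no alternative beats it.
Others report (3, 3, 7): truth gives 0; no alternative beats it.
(Checking all 27 profiles: 23 have a profitable deviation, 4 do not.)

23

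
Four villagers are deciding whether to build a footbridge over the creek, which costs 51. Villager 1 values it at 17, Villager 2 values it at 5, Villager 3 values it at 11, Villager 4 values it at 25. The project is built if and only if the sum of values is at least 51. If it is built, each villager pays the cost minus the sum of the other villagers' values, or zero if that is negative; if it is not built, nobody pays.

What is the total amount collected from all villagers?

32

Total value 58 ≥ cost 51, so it is built.
Villager 1: others sum to 41; max(0, 51 - 41) = 10.
Villager 2: others sum to 53; max(0, 51 - 53) = 0.
Villager 3: others sum to 47; max(0, 51 - 47) = 4.
Villager 4: others sum to 33; max(0, 51 - 33) = 18.
Total collected = 10 + 0 + 4 + 18 = 32.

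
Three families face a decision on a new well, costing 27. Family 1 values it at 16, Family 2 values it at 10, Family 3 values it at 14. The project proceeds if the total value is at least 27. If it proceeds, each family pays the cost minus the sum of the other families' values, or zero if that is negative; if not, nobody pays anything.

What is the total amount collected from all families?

Total value 40 ≥ cost 27, so it is built.
Family 1: others sum to 24; max(0, 27 - 24) = 3.
Family 2: others sum to 30; max(0, 27 - 30) = 0.
Family 3: others sum to 26; max(0, 27 - 26) = 1.
Total collected = 3 + 0 + 1 = 4.

4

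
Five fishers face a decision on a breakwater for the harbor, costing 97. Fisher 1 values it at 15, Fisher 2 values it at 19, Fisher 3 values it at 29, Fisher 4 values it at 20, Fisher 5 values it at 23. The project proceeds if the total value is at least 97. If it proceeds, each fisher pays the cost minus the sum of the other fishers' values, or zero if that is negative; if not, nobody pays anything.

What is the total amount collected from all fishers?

Total value 106 ≥ cost 97, so it is built.
Fisher 1: others sum to 91; max(0, 97 - 91) = 6.
Fisher 2: others sum to 87; max(0, 97 - 87) = 10.
Fisher 3: others sum to 77; max(0, 97 - 77) = 20.
Fisher 4: others sum to 86; max(0, 97 - 86) = 11.
Fisher 5: others sum to 83; max(0, 97 - 83) = 14.
Total collected = 6 + 10 + 20 + 11 + 14 = 61.

61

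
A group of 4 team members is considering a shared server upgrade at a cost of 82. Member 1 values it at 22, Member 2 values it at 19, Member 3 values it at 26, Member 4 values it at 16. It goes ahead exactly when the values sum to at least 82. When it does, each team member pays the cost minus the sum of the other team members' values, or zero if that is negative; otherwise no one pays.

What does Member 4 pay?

Total value 83 ≥ cost 82, so the project is built.
The other team members' values sum to 67.
Cost minus that sum is 82 - 67 = 15.

15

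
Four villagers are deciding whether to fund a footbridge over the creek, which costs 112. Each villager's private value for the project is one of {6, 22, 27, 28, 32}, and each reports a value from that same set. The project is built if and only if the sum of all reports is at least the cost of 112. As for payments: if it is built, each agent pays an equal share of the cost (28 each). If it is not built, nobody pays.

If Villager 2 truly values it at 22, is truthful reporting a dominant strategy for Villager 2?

Consider the case where Villager 1 reports 27, Villager 3 reports 32 and Villager 4 reports 32.
Truthful report 22: project built, pays 28, utility 22 - 28 = -6.
Report 6 instead: project not built, utility 0.
Since 0 > -6, reporting 6 is strictly better here, so truthful reporting is not dominant.

No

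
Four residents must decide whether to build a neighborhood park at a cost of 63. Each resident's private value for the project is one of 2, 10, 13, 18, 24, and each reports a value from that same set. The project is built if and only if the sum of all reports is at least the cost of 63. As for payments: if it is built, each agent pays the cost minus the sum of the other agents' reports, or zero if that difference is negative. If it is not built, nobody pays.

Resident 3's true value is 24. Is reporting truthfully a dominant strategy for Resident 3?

Yes

Check each profile of the others' reports and compare truth against every alternative report.
Others report (2, 18, 24): truth gives 5, best alternative gives 0.
Others report (2, 24, 18): truth gives 5, best alternative gives 0.
Others report (10, 10, 24): truth gives 5, best alternative gives 0.
Others report (10, 24, 10): truth gives 5, best alternative gives 0.
Others report (13, 13, 18): truth gives 5, best alternative gives 0.
Others report (13, 18, 13): truth gives 5, best alternative gives 0.
(Remaining 119 profiles checked similarly; truth is weakly best in each.)
In every case the truthful report is at least as good as any alternative, so it is a dominant strategy.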